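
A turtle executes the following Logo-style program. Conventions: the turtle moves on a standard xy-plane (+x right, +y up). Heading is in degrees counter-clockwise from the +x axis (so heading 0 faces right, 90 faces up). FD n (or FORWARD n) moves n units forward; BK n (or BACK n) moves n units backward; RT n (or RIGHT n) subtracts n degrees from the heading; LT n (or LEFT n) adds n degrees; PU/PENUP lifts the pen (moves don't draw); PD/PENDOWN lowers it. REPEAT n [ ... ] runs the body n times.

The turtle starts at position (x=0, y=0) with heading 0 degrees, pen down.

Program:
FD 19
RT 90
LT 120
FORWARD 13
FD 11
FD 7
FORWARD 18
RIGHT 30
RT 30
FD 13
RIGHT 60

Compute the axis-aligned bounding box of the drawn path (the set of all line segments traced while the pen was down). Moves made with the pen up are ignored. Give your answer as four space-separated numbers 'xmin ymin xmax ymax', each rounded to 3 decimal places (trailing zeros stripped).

Answer: 0 0 72.694 24.5

Derivation:
Executing turtle program step by step:
Start: pos=(0,0), heading=0, pen down
FD 19: (0,0) -> (19,0) [heading=0, draw]
RT 90: heading 0 -> 270
LT 120: heading 270 -> 30
FD 13: (19,0) -> (30.258,6.5) [heading=30, draw]
FD 11: (30.258,6.5) -> (39.785,12) [heading=30, draw]
FD 7: (39.785,12) -> (45.847,15.5) [heading=30, draw]
FD 18: (45.847,15.5) -> (61.435,24.5) [heading=30, draw]
RT 30: heading 30 -> 0
RT 30: heading 0 -> 330
FD 13: (61.435,24.5) -> (72.694,18) [heading=330, draw]
RT 60: heading 330 -> 270
Final: pos=(72.694,18), heading=270, 6 segment(s) drawn

Segment endpoints: x in {0, 19, 30.258, 39.785, 45.847, 61.435, 72.694}, y in {0, 6.5, 12, 15.5, 18, 24.5}
xmin=0, ymin=0, xmax=72.694, ymax=24.5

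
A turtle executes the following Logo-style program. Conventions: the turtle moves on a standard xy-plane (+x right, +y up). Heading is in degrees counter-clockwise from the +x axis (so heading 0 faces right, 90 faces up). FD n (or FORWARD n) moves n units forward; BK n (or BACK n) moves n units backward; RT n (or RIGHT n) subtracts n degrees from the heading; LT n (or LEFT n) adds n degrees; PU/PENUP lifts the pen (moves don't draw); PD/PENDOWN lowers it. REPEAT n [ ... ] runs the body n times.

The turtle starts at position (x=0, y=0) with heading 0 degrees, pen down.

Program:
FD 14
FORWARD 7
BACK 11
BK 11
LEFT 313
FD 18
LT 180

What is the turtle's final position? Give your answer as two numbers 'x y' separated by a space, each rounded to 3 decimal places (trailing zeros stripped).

Executing turtle program step by step:
Start: pos=(0,0), heading=0, pen down
FD 14: (0,0) -> (14,0) [heading=0, draw]
FD 7: (14,0) -> (21,0) [heading=0, draw]
BK 11: (21,0) -> (10,0) [heading=0, draw]
BK 11: (10,0) -> (-1,0) [heading=0, draw]
LT 313: heading 0 -> 313
FD 18: (-1,0) -> (11.276,-13.164) [heading=313, draw]
LT 180: heading 313 -> 133
Final: pos=(11.276,-13.164), heading=133, 5 segment(s) drawn

Answer: 11.276 -13.164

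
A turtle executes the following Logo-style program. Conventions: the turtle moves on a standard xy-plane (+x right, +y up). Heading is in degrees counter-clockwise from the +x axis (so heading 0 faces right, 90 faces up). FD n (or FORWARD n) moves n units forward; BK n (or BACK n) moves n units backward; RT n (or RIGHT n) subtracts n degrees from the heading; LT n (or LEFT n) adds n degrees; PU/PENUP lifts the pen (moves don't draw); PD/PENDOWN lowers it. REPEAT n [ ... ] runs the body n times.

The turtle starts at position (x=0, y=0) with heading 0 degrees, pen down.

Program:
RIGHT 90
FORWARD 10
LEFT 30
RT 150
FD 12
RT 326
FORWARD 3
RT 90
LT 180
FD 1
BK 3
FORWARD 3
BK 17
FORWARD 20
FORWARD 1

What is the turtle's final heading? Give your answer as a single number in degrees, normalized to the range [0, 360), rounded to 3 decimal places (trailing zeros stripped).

Answer: 274

Derivation:
Executing turtle program step by step:
Start: pos=(0,0), heading=0, pen down
RT 90: heading 0 -> 270
FD 10: (0,0) -> (0,-10) [heading=270, draw]
LT 30: heading 270 -> 300
RT 150: heading 300 -> 150
FD 12: (0,-10) -> (-10.392,-4) [heading=150, draw]
RT 326: heading 150 -> 184
FD 3: (-10.392,-4) -> (-13.385,-4.209) [heading=184, draw]
RT 90: heading 184 -> 94
LT 180: heading 94 -> 274
FD 1: (-13.385,-4.209) -> (-13.315,-5.207) [heading=274, draw]
BK 3: (-13.315,-5.207) -> (-13.525,-2.214) [heading=274, draw]
FD 3: (-13.525,-2.214) -> (-13.315,-5.207) [heading=274, draw]
BK 17: (-13.315,-5.207) -> (-14.501,11.752) [heading=274, draw]
FD 20: (-14.501,11.752) -> (-13.106,-8.2) [heading=274, draw]
FD 1: (-13.106,-8.2) -> (-13.036,-9.197) [heading=274, draw]
Final: pos=(-13.036,-9.197), heading=274, 9 segment(s) drawn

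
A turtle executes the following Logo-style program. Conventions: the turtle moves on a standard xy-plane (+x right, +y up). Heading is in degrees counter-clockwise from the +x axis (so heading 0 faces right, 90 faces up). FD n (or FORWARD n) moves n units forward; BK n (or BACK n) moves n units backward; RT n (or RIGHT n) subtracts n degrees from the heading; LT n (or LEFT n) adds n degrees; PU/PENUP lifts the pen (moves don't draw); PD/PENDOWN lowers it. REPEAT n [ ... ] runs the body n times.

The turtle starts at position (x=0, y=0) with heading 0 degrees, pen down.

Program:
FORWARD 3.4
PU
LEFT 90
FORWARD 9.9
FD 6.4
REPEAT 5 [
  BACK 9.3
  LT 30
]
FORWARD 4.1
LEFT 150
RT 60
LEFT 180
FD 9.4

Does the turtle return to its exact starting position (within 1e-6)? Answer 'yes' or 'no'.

Answer: no

Derivation:
Executing turtle program step by step:
Start: pos=(0,0), heading=0, pen down
FD 3.4: (0,0) -> (3.4,0) [heading=0, draw]
PU: pen up
LT 90: heading 0 -> 90
FD 9.9: (3.4,0) -> (3.4,9.9) [heading=90, move]
FD 6.4: (3.4,9.9) -> (3.4,16.3) [heading=90, move]
REPEAT 5 [
  -- iteration 1/5 --
  BK 9.3: (3.4,16.3) -> (3.4,7) [heading=90, move]
  LT 30: heading 90 -> 120
  -- iteration 2/5 --
  BK 9.3: (3.4,7) -> (8.05,-1.054) [heading=120, move]
  LT 30: heading 120 -> 150
  -- iteration 3/5 --
  BK 9.3: (8.05,-1.054) -> (16.104,-5.704) [heading=150, move]
  LT 30: heading 150 -> 180
  -- iteration 4/5 --
  BK 9.3: (16.104,-5.704) -> (25.404,-5.704) [heading=180, move]
  LT 30: heading 180 -> 210
  -- iteration 5/5 --
  BK 9.3: (25.404,-5.704) -> (33.458,-1.054) [heading=210, move]
  LT 30: heading 210 -> 240
]
FD 4.1: (33.458,-1.054) -> (31.408,-4.605) [heading=240, move]
LT 150: heading 240 -> 30
RT 60: heading 30 -> 330
LT 180: heading 330 -> 150
FD 9.4: (31.408,-4.605) -> (23.267,0.095) [heading=150, move]
Final: pos=(23.267,0.095), heading=150, 1 segment(s) drawn

Start position: (0, 0)
Final position: (23.267, 0.095)
Distance = 23.268; >= 1e-6 -> NOT closed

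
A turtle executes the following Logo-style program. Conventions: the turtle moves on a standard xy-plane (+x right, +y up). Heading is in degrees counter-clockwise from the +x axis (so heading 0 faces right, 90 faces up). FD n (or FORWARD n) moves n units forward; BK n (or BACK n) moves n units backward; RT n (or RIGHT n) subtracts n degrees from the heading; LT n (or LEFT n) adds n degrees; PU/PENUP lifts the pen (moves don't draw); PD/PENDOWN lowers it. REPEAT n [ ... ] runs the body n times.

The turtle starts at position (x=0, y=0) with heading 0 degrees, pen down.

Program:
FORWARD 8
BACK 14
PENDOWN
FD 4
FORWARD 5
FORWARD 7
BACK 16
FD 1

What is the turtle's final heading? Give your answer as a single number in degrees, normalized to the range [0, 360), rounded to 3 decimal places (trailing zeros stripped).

Answer: 0

Derivation:
Executing turtle program step by step:
Start: pos=(0,0), heading=0, pen down
FD 8: (0,0) -> (8,0) [heading=0, draw]
BK 14: (8,0) -> (-6,0) [heading=0, draw]
PD: pen down
FD 4: (-6,0) -> (-2,0) [heading=0, draw]
FD 5: (-2,0) -> (3,0) [heading=0, draw]
FD 7: (3,0) -> (10,0) [heading=0, draw]
BK 16: (10,0) -> (-6,0) [heading=0, draw]
FD 1: (-6,0) -> (-5,0) [heading=0, draw]
Final: pos=(-5,0), heading=0, 7 segment(s) drawn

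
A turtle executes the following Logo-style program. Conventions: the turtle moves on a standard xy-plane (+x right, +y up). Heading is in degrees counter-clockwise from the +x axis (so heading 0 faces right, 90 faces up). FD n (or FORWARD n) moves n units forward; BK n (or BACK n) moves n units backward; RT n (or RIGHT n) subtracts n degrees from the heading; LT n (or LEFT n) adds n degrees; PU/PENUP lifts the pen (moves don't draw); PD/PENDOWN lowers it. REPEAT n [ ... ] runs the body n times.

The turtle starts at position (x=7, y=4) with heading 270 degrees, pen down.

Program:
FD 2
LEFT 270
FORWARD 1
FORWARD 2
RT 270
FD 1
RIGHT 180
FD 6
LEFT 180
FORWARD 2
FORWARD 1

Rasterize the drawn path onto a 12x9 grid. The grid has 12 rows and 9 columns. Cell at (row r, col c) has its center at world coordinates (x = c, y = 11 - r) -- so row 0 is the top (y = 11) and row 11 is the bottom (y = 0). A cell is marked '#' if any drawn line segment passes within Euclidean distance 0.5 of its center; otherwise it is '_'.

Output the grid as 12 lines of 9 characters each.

Segment 0: (7,4) -> (7,2)
Segment 1: (7,2) -> (6,2)
Segment 2: (6,2) -> (4,2)
Segment 3: (4,2) -> (4,1)
Segment 4: (4,1) -> (4,7)
Segment 5: (4,7) -> (4,5)
Segment 6: (4,5) -> (4,4)

Answer: _________
_________
_________
_________
____#____
____#____
____#____
____#__#_
____#__#_
____####_
____#____
_________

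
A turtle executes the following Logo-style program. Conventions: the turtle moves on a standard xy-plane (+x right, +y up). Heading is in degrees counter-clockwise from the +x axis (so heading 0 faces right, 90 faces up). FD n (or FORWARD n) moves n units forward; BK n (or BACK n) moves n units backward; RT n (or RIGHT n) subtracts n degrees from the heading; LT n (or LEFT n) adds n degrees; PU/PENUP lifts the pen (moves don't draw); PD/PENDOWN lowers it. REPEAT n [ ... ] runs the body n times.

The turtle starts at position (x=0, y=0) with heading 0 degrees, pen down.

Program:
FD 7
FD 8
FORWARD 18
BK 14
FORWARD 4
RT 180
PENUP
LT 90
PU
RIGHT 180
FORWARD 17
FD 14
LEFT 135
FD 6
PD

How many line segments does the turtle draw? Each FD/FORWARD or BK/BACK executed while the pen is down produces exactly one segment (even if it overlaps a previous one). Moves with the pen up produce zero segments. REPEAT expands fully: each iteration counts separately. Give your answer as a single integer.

Executing turtle program step by step:
Start: pos=(0,0), heading=0, pen down
FD 7: (0,0) -> (7,0) [heading=0, draw]
FD 8: (7,0) -> (15,0) [heading=0, draw]
FD 18: (15,0) -> (33,0) [heading=0, draw]
BK 14: (33,0) -> (19,0) [heading=0, draw]
FD 4: (19,0) -> (23,0) [heading=0, draw]
RT 180: heading 0 -> 180
PU: pen up
LT 90: heading 180 -> 270
PU: pen up
RT 180: heading 270 -> 90
FD 17: (23,0) -> (23,17) [heading=90, move]
FD 14: (23,17) -> (23,31) [heading=90, move]
LT 135: heading 90 -> 225
FD 6: (23,31) -> (18.757,26.757) [heading=225, move]
PD: pen down
Final: pos=(18.757,26.757), heading=225, 5 segment(s) drawn
Segments drawn: 5

Answer: 5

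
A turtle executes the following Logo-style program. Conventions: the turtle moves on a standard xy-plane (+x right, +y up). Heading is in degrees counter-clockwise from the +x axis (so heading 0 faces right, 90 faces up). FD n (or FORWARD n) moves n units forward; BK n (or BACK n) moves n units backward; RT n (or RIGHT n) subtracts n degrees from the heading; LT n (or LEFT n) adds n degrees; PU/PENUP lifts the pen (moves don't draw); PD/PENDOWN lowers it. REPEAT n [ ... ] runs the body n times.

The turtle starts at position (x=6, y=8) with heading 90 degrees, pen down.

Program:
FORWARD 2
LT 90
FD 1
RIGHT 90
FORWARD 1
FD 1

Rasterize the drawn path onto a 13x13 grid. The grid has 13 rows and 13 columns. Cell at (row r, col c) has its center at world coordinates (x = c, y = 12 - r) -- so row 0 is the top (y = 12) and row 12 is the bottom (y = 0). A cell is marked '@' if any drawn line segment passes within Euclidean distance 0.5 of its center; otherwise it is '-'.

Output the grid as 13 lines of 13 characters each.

Answer: -----@-------
-----@-------
-----@@------
------@------
------@------
-------------
-------------
-------------
-------------
-------------
-------------
-------------
-------------

Derivation:
Segment 0: (6,8) -> (6,10)
Segment 1: (6,10) -> (5,10)
Segment 2: (5,10) -> (5,11)
Segment 3: (5,11) -> (5,12)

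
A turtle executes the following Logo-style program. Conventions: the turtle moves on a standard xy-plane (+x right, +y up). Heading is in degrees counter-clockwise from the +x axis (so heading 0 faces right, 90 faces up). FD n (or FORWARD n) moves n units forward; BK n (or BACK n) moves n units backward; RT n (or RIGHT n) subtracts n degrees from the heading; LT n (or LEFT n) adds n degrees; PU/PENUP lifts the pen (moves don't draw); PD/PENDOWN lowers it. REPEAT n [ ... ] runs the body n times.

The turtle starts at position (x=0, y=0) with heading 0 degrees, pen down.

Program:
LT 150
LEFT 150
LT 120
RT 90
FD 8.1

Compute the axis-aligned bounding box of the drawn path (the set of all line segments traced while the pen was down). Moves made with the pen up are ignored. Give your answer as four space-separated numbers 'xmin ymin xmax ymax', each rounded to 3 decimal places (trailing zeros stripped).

Answer: 0 -4.05 7.015 0

Derivation:
Executing turtle program step by step:
Start: pos=(0,0), heading=0, pen down
LT 150: heading 0 -> 150
LT 150: heading 150 -> 300
LT 120: heading 300 -> 60
RT 90: heading 60 -> 330
FD 8.1: (0,0) -> (7.015,-4.05) [heading=330, draw]
Final: pos=(7.015,-4.05), heading=330, 1 segment(s) drawn

Segment endpoints: x in {0, 7.015}, y in {-4.05, 0}
xmin=0, ymin=-4.05, xmax=7.015, ymax=0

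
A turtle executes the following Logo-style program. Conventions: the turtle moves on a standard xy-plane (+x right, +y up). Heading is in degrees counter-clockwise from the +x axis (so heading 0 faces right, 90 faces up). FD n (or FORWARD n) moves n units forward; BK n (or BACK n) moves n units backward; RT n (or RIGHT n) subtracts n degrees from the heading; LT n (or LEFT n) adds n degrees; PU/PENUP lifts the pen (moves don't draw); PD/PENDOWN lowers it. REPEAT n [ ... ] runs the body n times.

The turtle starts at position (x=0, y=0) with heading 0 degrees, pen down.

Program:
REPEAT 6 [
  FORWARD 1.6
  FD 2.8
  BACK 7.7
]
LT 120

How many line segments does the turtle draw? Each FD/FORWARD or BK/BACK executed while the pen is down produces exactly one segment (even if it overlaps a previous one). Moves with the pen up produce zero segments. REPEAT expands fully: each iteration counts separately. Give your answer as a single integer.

Answer: 18

Derivation:
Executing turtle program step by step:
Start: pos=(0,0), heading=0, pen down
REPEAT 6 [
  -- iteration 1/6 --
  FD 1.6: (0,0) -> (1.6,0) [heading=0, draw]
  FD 2.8: (1.6,0) -> (4.4,0) [heading=0, draw]
  BK 7.7: (4.4,0) -> (-3.3,0) [heading=0, draw]
  -- iteration 2/6 --
  FD 1.6: (-3.3,0) -> (-1.7,0) [heading=0, draw]
  FD 2.8: (-1.7,0) -> (1.1,0) [heading=0, draw]
  BK 7.7: (1.1,0) -> (-6.6,0) [heading=0, draw]
  -- iteration 3/6 --
  FD 1.6: (-6.6,0) -> (-5,0) [heading=0, draw]
  FD 2.8: (-5,0) -> (-2.2,0) [heading=0, draw]
  BK 7.7: (-2.2,0) -> (-9.9,0) [heading=0, draw]
  -- iteration 4/6 --
  FD 1.6: (-9.9,0) -> (-8.3,0) [heading=0, draw]
  FD 2.8: (-8.3,0) -> (-5.5,0) [heading=0, draw]
  BK 7.7: (-5.5,0) -> (-13.2,0) [heading=0, draw]
  -- iteration 5/6 --
  FD 1.6: (-13.2,0) -> (-11.6,0) [heading=0, draw]
  FD 2.8: (-11.6,0) -> (-8.8,0) [heading=0, draw]
  BK 7.7: (-8.8,0) -> (-16.5,0) [heading=0, draw]
  -- iteration 6/6 --
  FD 1.6: (-16.5,0) -> (-14.9,0) [heading=0, draw]
  FD 2.8: (-14.9,0) -> (-12.1,0) [heading=0, draw]
  BK 7.7: (-12.1,0) -> (-19.8,0) [heading=0, draw]
]
LT 120: heading 0 -> 120
Final: pos=(-19.8,0), heading=120, 18 segment(s) drawn
Segments drawn: 18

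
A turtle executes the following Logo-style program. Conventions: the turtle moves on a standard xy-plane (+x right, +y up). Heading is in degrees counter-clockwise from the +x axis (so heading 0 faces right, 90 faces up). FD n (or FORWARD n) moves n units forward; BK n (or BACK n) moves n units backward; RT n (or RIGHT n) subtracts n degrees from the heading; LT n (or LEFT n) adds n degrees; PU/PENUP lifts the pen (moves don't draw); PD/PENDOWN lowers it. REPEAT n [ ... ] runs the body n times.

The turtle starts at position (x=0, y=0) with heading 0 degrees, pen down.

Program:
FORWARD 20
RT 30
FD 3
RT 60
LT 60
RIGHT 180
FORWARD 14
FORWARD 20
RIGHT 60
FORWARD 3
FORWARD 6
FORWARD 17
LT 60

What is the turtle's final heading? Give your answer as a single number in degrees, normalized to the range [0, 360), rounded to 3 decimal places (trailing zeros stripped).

Answer: 150

Derivation:
Executing turtle program step by step:
Start: pos=(0,0), heading=0, pen down
FD 20: (0,0) -> (20,0) [heading=0, draw]
RT 30: heading 0 -> 330
FD 3: (20,0) -> (22.598,-1.5) [heading=330, draw]
RT 60: heading 330 -> 270
LT 60: heading 270 -> 330
RT 180: heading 330 -> 150
FD 14: (22.598,-1.5) -> (10.474,5.5) [heading=150, draw]
FD 20: (10.474,5.5) -> (-6.847,15.5) [heading=150, draw]
RT 60: heading 150 -> 90
FD 3: (-6.847,15.5) -> (-6.847,18.5) [heading=90, draw]
FD 6: (-6.847,18.5) -> (-6.847,24.5) [heading=90, draw]
FD 17: (-6.847,24.5) -> (-6.847,41.5) [heading=90, draw]
LT 60: heading 90 -> 150
Final: pos=(-6.847,41.5), heading=150, 7 segment(s) drawn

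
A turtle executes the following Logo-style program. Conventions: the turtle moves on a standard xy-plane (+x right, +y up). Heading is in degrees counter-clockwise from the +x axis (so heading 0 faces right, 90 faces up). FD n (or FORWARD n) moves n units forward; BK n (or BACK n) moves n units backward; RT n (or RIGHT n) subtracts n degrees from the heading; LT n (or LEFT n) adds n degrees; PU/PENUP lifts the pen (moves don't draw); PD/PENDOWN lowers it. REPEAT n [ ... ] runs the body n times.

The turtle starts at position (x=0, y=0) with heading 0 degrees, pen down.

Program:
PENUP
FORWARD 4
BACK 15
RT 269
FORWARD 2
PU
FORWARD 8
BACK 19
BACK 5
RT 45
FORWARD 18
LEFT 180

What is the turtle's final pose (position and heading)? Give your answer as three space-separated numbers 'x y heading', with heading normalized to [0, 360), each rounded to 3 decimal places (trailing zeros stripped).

Answer: 1.748 -1.05 226

Derivation:
Executing turtle program step by step:
Start: pos=(0,0), heading=0, pen down
PU: pen up
FD 4: (0,0) -> (4,0) [heading=0, move]
BK 15: (4,0) -> (-11,0) [heading=0, move]
RT 269: heading 0 -> 91
FD 2: (-11,0) -> (-11.035,2) [heading=91, move]
PU: pen up
FD 8: (-11.035,2) -> (-11.175,9.998) [heading=91, move]
BK 19: (-11.175,9.998) -> (-10.843,-8.999) [heading=91, move]
BK 5: (-10.843,-8.999) -> (-10.756,-13.998) [heading=91, move]
RT 45: heading 91 -> 46
FD 18: (-10.756,-13.998) -> (1.748,-1.05) [heading=46, move]
LT 180: heading 46 -> 226
Final: pos=(1.748,-1.05), heading=226, 0 segment(s) drawn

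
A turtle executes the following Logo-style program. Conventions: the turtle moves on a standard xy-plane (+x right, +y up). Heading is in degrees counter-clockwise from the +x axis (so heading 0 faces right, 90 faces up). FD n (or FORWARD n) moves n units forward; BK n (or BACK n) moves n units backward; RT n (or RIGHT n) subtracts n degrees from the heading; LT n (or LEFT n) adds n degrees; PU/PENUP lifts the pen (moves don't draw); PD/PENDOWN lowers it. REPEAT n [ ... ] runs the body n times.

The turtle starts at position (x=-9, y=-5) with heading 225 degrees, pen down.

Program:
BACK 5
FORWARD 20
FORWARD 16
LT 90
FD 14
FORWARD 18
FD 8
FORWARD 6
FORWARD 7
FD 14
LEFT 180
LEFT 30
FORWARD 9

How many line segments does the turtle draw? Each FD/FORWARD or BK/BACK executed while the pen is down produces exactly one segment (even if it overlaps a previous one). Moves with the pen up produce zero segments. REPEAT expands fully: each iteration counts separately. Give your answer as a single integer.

Executing turtle program step by step:
Start: pos=(-9,-5), heading=225, pen down
BK 5: (-9,-5) -> (-5.464,-1.464) [heading=225, draw]
FD 20: (-5.464,-1.464) -> (-19.607,-15.607) [heading=225, draw]
FD 16: (-19.607,-15.607) -> (-30.92,-26.92) [heading=225, draw]
LT 90: heading 225 -> 315
FD 14: (-30.92,-26.92) -> (-21.021,-36.82) [heading=315, draw]
FD 18: (-21.021,-36.82) -> (-8.293,-49.548) [heading=315, draw]
FD 8: (-8.293,-49.548) -> (-2.636,-55.205) [heading=315, draw]
FD 6: (-2.636,-55.205) -> (1.607,-59.447) [heading=315, draw]
FD 7: (1.607,-59.447) -> (6.556,-64.397) [heading=315, draw]
FD 14: (6.556,-64.397) -> (16.456,-74.296) [heading=315, draw]
LT 180: heading 315 -> 135
LT 30: heading 135 -> 165
FD 9: (16.456,-74.296) -> (7.763,-71.967) [heading=165, draw]
Final: pos=(7.763,-71.967), heading=165, 10 segment(s) drawn
Segments drawn: 10

Answer: 10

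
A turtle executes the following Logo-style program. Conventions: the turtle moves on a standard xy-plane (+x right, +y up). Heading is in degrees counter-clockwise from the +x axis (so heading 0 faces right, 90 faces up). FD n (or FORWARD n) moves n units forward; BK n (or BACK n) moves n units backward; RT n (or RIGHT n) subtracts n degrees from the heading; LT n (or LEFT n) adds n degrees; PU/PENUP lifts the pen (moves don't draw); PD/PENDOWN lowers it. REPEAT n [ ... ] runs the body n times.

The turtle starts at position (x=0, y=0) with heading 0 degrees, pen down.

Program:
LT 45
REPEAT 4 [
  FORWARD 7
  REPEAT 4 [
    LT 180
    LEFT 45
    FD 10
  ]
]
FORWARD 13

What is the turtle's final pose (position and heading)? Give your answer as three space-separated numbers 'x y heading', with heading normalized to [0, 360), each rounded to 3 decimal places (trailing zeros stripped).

Answer: 9.192 9.192 45

Derivation:
Executing turtle program step by step:
Start: pos=(0,0), heading=0, pen down
LT 45: heading 0 -> 45
REPEAT 4 [
  -- iteration 1/4 --
  FD 7: (0,0) -> (4.95,4.95) [heading=45, draw]
  REPEAT 4 [
    -- iteration 1/4 --
    LT 180: heading 45 -> 225
    LT 45: heading 225 -> 270
    FD 10: (4.95,4.95) -> (4.95,-5.05) [heading=270, draw]
    -- iteration 2/4 --
    LT 180: heading 270 -> 90
    LT 45: heading 90 -> 135
    FD 10: (4.95,-5.05) -> (-2.121,2.021) [heading=135, draw]
    -- iteration 3/4 --
    LT 180: heading 135 -> 315
    LT 45: heading 315 -> 0
    FD 10: (-2.121,2.021) -> (7.879,2.021) [heading=0, draw]
    -- iteration 4/4 --
    LT 180: heading 0 -> 180
    LT 45: heading 180 -> 225
    FD 10: (7.879,2.021) -> (0.808,-5.05) [heading=225, draw]
  ]
  -- iteration 2/4 --
  FD 7: (0.808,-5.05) -> (-4.142,-10) [heading=225, draw]
  REPEAT 4 [
    -- iteration 1/4 --
    LT 180: heading 225 -> 45
    LT 45: heading 45 -> 90
    FD 10: (-4.142,-10) -> (-4.142,0) [heading=90, draw]
    -- iteration 2/4 --
    LT 180: heading 90 -> 270
    LT 45: heading 270 -> 315
    FD 10: (-4.142,0) -> (2.929,-7.071) [heading=315, draw]
    -- iteration 3/4 --
    LT 180: heading 315 -> 135
    LT 45: heading 135 -> 180
    FD 10: (2.929,-7.071) -> (-7.071,-7.071) [heading=180, draw]
    -- iteration 4/4 --
    LT 180: heading 180 -> 0
    LT 45: heading 0 -> 45
    FD 10: (-7.071,-7.071) -> (0,0) [heading=45, draw]
  ]
  -- iteration 3/4 --
  FD 7: (0,0) -> (4.95,4.95) [heading=45, draw]
  REPEAT 4 [
    -- iteration 1/4 --
    LT 180: heading 45 -> 225
    LT 45: heading 225 -> 270
    FD 10: (4.95,4.95) -> (4.95,-5.05) [heading=270, draw]
    -- iteration 2/4 --
    LT 180: heading 270 -> 90
    LT 45: heading 90 -> 135
    FD 10: (4.95,-5.05) -> (-2.121,2.021) [heading=135, draw]
    -- iteration 3/4 --
    LT 180: heading 135 -> 315
    LT 45: heading 315 -> 0
    FD 10: (-2.121,2.021) -> (7.879,2.021) [heading=0, draw]
    -- iteration 4/4 --
    LT 180: heading 0 -> 180
    LT 45: heading 180 -> 225
    FD 10: (7.879,2.021) -> (0.808,-5.05) [heading=225, draw]
  ]
  -- iteration 4/4 --
  FD 7: (0.808,-5.05) -> (-4.142,-10) [heading=225, draw]
  REPEAT 4 [
    -- iteration 1/4 --
    LT 180: heading 225 -> 45
    LT 45: heading 45 -> 90
    FD 10: (-4.142,-10) -> (-4.142,0) [heading=90, draw]
    -- iteration 2/4 --
    LT 180: heading 90 -> 270
    LT 45: heading 270 -> 315
    FD 10: (-4.142,0) -> (2.929,-7.071) [heading=315, draw]
    -- iteration 3/4 --
    LT 180: heading 315 -> 135
    LT 45: heading 135 -> 180
    FD 10: (2.929,-7.071) -> (-7.071,-7.071) [heading=180, draw]
    -- iteration 4/4 --
    LT 180: heading 180 -> 0
    LT 45: heading 0 -> 45
    FD 10: (-7.071,-7.071) -> (0,0) [heading=45, draw]
  ]
]
FD 13: (0,0) -> (9.192,9.192) [heading=45, draw]
Final: pos=(9.192,9.192), heading=45, 21 segment(s) drawn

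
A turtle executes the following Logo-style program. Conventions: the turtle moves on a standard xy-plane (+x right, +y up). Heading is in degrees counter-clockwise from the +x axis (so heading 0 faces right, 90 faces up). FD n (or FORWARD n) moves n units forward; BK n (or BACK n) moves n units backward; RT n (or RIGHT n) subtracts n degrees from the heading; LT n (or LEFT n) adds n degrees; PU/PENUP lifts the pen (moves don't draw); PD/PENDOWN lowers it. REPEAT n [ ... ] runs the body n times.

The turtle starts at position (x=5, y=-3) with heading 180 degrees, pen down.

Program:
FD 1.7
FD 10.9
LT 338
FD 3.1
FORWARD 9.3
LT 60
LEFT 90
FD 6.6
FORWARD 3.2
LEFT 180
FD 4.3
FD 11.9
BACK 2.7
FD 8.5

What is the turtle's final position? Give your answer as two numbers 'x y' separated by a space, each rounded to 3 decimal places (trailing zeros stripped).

Executing turtle program step by step:
Start: pos=(5,-3), heading=180, pen down
FD 1.7: (5,-3) -> (3.3,-3) [heading=180, draw]
FD 10.9: (3.3,-3) -> (-7.6,-3) [heading=180, draw]
LT 338: heading 180 -> 158
FD 3.1: (-7.6,-3) -> (-10.474,-1.839) [heading=158, draw]
FD 9.3: (-10.474,-1.839) -> (-19.097,1.645) [heading=158, draw]
LT 60: heading 158 -> 218
LT 90: heading 218 -> 308
FD 6.6: (-19.097,1.645) -> (-15.034,-3.556) [heading=308, draw]
FD 3.2: (-15.034,-3.556) -> (-13.064,-6.077) [heading=308, draw]
LT 180: heading 308 -> 128
FD 4.3: (-13.064,-6.077) -> (-15.711,-2.689) [heading=128, draw]
FD 11.9: (-15.711,-2.689) -> (-23.037,6.688) [heading=128, draw]
BK 2.7: (-23.037,6.688) -> (-21.375,4.561) [heading=128, draw]
FD 8.5: (-21.375,4.561) -> (-26.608,11.259) [heading=128, draw]
Final: pos=(-26.608,11.259), heading=128, 10 segment(s) drawn

Answer: -26.608 11.259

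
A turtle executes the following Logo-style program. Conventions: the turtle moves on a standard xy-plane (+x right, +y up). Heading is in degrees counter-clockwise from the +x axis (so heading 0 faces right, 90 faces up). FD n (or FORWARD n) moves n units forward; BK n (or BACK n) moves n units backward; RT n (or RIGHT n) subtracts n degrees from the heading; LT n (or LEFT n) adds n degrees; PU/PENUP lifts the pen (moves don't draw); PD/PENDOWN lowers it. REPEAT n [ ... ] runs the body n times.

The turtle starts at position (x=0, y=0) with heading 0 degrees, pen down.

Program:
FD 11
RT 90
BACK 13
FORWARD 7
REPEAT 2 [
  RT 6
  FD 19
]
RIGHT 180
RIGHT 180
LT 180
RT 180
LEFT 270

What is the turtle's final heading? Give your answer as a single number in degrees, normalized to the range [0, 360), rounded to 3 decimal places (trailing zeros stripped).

Answer: 168

Derivation:
Executing turtle program step by step:
Start: pos=(0,0), heading=0, pen down
FD 11: (0,0) -> (11,0) [heading=0, draw]
RT 90: heading 0 -> 270
BK 13: (11,0) -> (11,13) [heading=270, draw]
FD 7: (11,13) -> (11,6) [heading=270, draw]
REPEAT 2 [
  -- iteration 1/2 --
  RT 6: heading 270 -> 264
  FD 19: (11,6) -> (9.014,-12.896) [heading=264, draw]
  -- iteration 2/2 --
  RT 6: heading 264 -> 258
  FD 19: (9.014,-12.896) -> (5.064,-31.481) [heading=258, draw]
]
RT 180: heading 258 -> 78
RT 180: heading 78 -> 258
LT 180: heading 258 -> 78
RT 180: heading 78 -> 258
LT 270: heading 258 -> 168
Final: pos=(5.064,-31.481), heading=168, 5 segment(s) drawn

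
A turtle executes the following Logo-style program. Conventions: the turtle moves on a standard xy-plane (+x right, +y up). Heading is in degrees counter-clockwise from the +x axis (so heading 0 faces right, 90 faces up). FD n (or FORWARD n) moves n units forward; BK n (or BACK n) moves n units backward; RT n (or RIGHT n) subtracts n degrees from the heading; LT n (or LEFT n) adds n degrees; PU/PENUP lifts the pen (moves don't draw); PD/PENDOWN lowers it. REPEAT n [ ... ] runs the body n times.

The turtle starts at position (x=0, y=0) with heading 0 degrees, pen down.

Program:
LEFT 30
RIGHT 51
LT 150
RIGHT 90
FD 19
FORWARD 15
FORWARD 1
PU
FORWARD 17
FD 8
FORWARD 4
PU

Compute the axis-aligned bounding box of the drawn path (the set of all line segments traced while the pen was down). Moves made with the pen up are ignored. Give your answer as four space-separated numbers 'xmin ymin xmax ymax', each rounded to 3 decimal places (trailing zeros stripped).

Executing turtle program step by step:
Start: pos=(0,0), heading=0, pen down
LT 30: heading 0 -> 30
RT 51: heading 30 -> 339
LT 150: heading 339 -> 129
RT 90: heading 129 -> 39
FD 19: (0,0) -> (14.766,11.957) [heading=39, draw]
FD 15: (14.766,11.957) -> (26.423,21.397) [heading=39, draw]
FD 1: (26.423,21.397) -> (27.2,22.026) [heading=39, draw]
PU: pen up
FD 17: (27.2,22.026) -> (40.412,32.725) [heading=39, move]
FD 8: (40.412,32.725) -> (46.629,37.759) [heading=39, move]
FD 4: (46.629,37.759) -> (49.737,40.277) [heading=39, move]
PU: pen up
Final: pos=(49.737,40.277), heading=39, 3 segment(s) drawn

Segment endpoints: x in {0, 14.766, 26.423, 27.2}, y in {0, 11.957, 21.397, 22.026}
xmin=0, ymin=0, xmax=27.2, ymax=22.026

Answer: 0 0 27.2 22.026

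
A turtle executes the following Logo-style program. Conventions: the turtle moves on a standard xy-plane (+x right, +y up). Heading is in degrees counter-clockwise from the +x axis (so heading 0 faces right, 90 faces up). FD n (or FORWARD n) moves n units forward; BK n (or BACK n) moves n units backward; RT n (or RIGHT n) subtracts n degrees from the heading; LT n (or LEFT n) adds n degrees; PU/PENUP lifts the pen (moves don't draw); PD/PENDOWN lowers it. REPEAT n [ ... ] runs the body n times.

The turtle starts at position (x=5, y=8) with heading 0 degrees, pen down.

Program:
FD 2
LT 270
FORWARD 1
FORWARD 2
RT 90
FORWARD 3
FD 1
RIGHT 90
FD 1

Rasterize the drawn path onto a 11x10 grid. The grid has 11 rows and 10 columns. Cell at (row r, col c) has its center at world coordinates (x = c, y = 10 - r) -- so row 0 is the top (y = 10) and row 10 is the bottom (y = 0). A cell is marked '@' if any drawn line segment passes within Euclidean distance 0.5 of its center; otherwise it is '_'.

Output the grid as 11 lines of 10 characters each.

Segment 0: (5,8) -> (7,8)
Segment 1: (7,8) -> (7,7)
Segment 2: (7,7) -> (7,5)
Segment 3: (7,5) -> (4,5)
Segment 4: (4,5) -> (3,5)
Segment 5: (3,5) -> (3,6)

Answer: __________
__________
_____@@@__
_______@__
___@___@__
___@@@@@__
__________
__________
__________
__________
__________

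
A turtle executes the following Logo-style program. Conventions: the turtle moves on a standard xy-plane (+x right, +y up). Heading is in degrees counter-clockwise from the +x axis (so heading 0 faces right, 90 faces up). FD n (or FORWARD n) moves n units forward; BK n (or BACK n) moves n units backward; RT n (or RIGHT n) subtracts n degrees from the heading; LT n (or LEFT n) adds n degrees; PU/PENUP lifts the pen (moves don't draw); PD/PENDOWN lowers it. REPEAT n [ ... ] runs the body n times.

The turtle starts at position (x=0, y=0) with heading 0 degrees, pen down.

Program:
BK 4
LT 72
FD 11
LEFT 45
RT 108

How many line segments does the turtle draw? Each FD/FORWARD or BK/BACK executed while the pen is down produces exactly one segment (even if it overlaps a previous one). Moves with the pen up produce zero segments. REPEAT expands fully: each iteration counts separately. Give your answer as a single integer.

Answer: 2

Derivation:
Executing turtle program step by step:
Start: pos=(0,0), heading=0, pen down
BK 4: (0,0) -> (-4,0) [heading=0, draw]
LT 72: heading 0 -> 72
FD 11: (-4,0) -> (-0.601,10.462) [heading=72, draw]
LT 45: heading 72 -> 117
RT 108: heading 117 -> 9
Final: pos=(-0.601,10.462), heading=9, 2 segment(s) drawn
Segments drawn: 2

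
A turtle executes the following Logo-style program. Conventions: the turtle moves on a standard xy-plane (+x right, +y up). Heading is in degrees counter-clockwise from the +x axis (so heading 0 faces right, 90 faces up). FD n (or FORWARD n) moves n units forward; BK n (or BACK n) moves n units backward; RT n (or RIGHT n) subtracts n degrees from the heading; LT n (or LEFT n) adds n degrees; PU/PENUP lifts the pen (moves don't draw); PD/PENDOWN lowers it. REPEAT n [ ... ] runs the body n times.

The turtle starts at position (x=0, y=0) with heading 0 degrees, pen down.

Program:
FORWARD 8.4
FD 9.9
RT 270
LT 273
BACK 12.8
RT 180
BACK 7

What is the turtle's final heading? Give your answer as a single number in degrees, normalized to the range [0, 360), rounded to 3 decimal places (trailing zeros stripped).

Executing turtle program step by step:
Start: pos=(0,0), heading=0, pen down
FD 8.4: (0,0) -> (8.4,0) [heading=0, draw]
FD 9.9: (8.4,0) -> (18.3,0) [heading=0, draw]
RT 270: heading 0 -> 90
LT 273: heading 90 -> 3
BK 12.8: (18.3,0) -> (5.518,-0.67) [heading=3, draw]
RT 180: heading 3 -> 183
BK 7: (5.518,-0.67) -> (12.508,-0.304) [heading=183, draw]
Final: pos=(12.508,-0.304), heading=183, 4 segment(s) drawn

Answer: 183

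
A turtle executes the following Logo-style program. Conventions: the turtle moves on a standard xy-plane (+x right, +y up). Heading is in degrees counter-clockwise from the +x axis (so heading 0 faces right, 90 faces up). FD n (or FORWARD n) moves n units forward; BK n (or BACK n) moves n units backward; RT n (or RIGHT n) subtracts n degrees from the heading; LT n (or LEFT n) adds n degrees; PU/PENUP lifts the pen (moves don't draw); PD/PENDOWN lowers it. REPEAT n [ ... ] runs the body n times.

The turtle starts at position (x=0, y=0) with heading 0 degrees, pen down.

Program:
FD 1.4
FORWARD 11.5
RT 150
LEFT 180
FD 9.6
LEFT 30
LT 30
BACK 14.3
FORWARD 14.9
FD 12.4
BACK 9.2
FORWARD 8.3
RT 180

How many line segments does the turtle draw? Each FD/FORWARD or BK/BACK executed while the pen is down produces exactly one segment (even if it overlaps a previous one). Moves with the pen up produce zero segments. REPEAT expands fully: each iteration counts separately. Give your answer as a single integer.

Executing turtle program step by step:
Start: pos=(0,0), heading=0, pen down
FD 1.4: (0,0) -> (1.4,0) [heading=0, draw]
FD 11.5: (1.4,0) -> (12.9,0) [heading=0, draw]
RT 150: heading 0 -> 210
LT 180: heading 210 -> 30
FD 9.6: (12.9,0) -> (21.214,4.8) [heading=30, draw]
LT 30: heading 30 -> 60
LT 30: heading 60 -> 90
BK 14.3: (21.214,4.8) -> (21.214,-9.5) [heading=90, draw]
FD 14.9: (21.214,-9.5) -> (21.214,5.4) [heading=90, draw]
FD 12.4: (21.214,5.4) -> (21.214,17.8) [heading=90, draw]
BK 9.2: (21.214,17.8) -> (21.214,8.6) [heading=90, draw]
FD 8.3: (21.214,8.6) -> (21.214,16.9) [heading=90, draw]
RT 180: heading 90 -> 270
Final: pos=(21.214,16.9), heading=270, 8 segment(s) drawn
Segments drawn: 8

Answer: 8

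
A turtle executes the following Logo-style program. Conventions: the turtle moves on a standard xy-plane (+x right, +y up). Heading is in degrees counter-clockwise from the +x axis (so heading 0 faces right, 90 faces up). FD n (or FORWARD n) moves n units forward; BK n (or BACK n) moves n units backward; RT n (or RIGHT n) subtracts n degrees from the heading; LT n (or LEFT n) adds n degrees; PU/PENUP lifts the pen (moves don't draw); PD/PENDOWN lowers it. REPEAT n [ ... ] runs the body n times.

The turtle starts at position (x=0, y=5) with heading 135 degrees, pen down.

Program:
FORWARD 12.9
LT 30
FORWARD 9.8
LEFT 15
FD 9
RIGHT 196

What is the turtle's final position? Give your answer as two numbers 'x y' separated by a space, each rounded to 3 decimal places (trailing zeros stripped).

Answer: -27.588 16.658

Derivation:
Executing turtle program step by step:
Start: pos=(0,5), heading=135, pen down
FD 12.9: (0,5) -> (-9.122,14.122) [heading=135, draw]
LT 30: heading 135 -> 165
FD 9.8: (-9.122,14.122) -> (-18.588,16.658) [heading=165, draw]
LT 15: heading 165 -> 180
FD 9: (-18.588,16.658) -> (-27.588,16.658) [heading=180, draw]
RT 196: heading 180 -> 344
Final: pos=(-27.588,16.658), heading=344, 3 segment(s) drawn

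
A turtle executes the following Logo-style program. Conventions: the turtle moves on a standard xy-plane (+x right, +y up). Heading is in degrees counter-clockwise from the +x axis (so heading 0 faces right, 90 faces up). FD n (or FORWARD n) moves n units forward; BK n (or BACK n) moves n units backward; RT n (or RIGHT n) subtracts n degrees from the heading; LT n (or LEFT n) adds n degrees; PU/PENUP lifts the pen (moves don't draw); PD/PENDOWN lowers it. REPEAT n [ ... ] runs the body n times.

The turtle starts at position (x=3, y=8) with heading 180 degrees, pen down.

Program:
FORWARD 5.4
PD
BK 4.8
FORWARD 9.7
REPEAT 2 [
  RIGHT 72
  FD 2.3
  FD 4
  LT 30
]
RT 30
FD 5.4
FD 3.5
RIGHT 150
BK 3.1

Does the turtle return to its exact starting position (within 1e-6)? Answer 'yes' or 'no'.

Executing turtle program step by step:
Start: pos=(3,8), heading=180, pen down
FD 5.4: (3,8) -> (-2.4,8) [heading=180, draw]
PD: pen down
BK 4.8: (-2.4,8) -> (2.4,8) [heading=180, draw]
FD 9.7: (2.4,8) -> (-7.3,8) [heading=180, draw]
REPEAT 2 [
  -- iteration 1/2 --
  RT 72: heading 180 -> 108
  FD 2.3: (-7.3,8) -> (-8.011,10.187) [heading=108, draw]
  FD 4: (-8.011,10.187) -> (-9.247,13.992) [heading=108, draw]
  LT 30: heading 108 -> 138
  -- iteration 2/2 --
  RT 72: heading 138 -> 66
  FD 2.3: (-9.247,13.992) -> (-8.311,16.093) [heading=66, draw]
  FD 4: (-8.311,16.093) -> (-6.684,19.747) [heading=66, draw]
  LT 30: heading 66 -> 96
]
RT 30: heading 96 -> 66
FD 5.4: (-6.684,19.747) -> (-4.488,24.68) [heading=66, draw]
FD 3.5: (-4.488,24.68) -> (-3.064,27.878) [heading=66, draw]
RT 150: heading 66 -> 276
BK 3.1: (-3.064,27.878) -> (-3.388,30.961) [heading=276, draw]
Final: pos=(-3.388,30.961), heading=276, 10 segment(s) drawn

Start position: (3, 8)
Final position: (-3.388, 30.961)
Distance = 23.833; >= 1e-6 -> NOT closed

Answer: no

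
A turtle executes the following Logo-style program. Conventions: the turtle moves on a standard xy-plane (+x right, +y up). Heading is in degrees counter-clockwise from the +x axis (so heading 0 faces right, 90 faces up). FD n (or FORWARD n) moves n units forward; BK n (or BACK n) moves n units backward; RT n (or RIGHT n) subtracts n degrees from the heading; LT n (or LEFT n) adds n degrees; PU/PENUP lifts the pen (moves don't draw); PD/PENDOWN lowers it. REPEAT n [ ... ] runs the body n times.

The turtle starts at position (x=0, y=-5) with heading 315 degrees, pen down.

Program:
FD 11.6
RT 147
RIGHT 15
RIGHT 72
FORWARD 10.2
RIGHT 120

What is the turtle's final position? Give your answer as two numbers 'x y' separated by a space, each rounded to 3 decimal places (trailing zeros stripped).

Executing turtle program step by step:
Start: pos=(0,-5), heading=315, pen down
FD 11.6: (0,-5) -> (8.202,-13.202) [heading=315, draw]
RT 147: heading 315 -> 168
RT 15: heading 168 -> 153
RT 72: heading 153 -> 81
FD 10.2: (8.202,-13.202) -> (9.798,-3.128) [heading=81, draw]
RT 120: heading 81 -> 321
Final: pos=(9.798,-3.128), heading=321, 2 segment(s) drawn

Answer: 9.798 -3.128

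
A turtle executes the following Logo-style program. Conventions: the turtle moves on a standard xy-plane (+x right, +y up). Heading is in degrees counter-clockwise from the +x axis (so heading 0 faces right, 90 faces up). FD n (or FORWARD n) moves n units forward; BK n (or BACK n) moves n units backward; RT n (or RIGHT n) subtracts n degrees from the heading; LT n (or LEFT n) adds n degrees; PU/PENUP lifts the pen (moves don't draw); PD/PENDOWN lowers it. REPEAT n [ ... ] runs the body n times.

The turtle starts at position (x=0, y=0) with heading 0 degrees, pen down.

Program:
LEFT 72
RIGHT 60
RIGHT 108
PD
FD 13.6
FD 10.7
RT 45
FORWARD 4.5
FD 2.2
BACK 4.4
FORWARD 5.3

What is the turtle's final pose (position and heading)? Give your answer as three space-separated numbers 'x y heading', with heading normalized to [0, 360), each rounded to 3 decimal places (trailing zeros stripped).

Answer: -8.446 -28.95 219

Derivation:
Executing turtle program step by step:
Start: pos=(0,0), heading=0, pen down
LT 72: heading 0 -> 72
RT 60: heading 72 -> 12
RT 108: heading 12 -> 264
PD: pen down
FD 13.6: (0,0) -> (-1.422,-13.525) [heading=264, draw]
FD 10.7: (-1.422,-13.525) -> (-2.54,-24.167) [heading=264, draw]
RT 45: heading 264 -> 219
FD 4.5: (-2.54,-24.167) -> (-6.037,-26.999) [heading=219, draw]
FD 2.2: (-6.037,-26.999) -> (-7.747,-28.383) [heading=219, draw]
BK 4.4: (-7.747,-28.383) -> (-4.327,-25.614) [heading=219, draw]
FD 5.3: (-4.327,-25.614) -> (-8.446,-28.95) [heading=219, draw]
Final: pos=(-8.446,-28.95), heading=219, 6 segment(s) drawn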